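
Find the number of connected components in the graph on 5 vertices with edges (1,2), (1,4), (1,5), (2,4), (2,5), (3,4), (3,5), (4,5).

Step 1: Build adjacency list from edges:
  1: 2, 4, 5
  2: 1, 4, 5
  3: 4, 5
  4: 1, 2, 3, 5
  5: 1, 2, 3, 4

Step 2: Run BFS/DFS from vertex 1:
  Visited: {1, 2, 4, 5, 3}
  Reached 5 of 5 vertices

Step 3: All 5 vertices reached from vertex 1, so the graph is connected.
Number of connected components: 1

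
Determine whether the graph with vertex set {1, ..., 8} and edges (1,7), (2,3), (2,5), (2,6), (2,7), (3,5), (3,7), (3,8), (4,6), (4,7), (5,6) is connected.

Step 1: Build adjacency list from edges:
  1: 7
  2: 3, 5, 6, 7
  3: 2, 5, 7, 8
  4: 6, 7
  5: 2, 3, 6
  6: 2, 4, 5
  7: 1, 2, 3, 4
  8: 3

Step 2: Run BFS/DFS from vertex 1:
  Visited: {1, 7, 2, 3, 4, 5, 6, 8}
  Reached 8 of 8 vertices

Step 3: All 8 vertices reached from vertex 1, so the graph is connected.
Answer: Yes, the graph is connected.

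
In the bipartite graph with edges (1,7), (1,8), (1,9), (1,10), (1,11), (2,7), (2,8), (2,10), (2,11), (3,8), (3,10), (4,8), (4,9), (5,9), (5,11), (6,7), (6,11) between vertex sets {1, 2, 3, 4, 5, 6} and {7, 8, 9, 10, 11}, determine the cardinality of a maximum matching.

Step 1: List the neighbors of each left vertex:
  1: 7, 8, 9, 10, 11
  2: 7, 8, 10, 11
  3: 8, 10
  4: 8, 9
  5: 9, 11
  6: 7, 11

Step 2: Greedily match left vertices, then look for augmenting paths:
  Match 1 -- 7
  Match 2 -- 8
  Match 3 -- 10
  Match 4 -- 9
  Match 5 -- 11
  No augmenting path remains.

Step 3: Verify this is maximum:
  Matching size 5 = min(|L|, |R|) = min(6, 5), which is an upper bound, so this matching is maximum.

Maximum matching: {(1,7), (2,8), (3,10), (4,9), (5,11)}
Size: 5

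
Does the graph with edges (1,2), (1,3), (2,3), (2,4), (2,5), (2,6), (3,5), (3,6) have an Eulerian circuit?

Step 1: Find the degree of each vertex:
  deg(1) = 2
  deg(2) = 5
  deg(3) = 4
  deg(4) = 1
  deg(5) = 2
  deg(6) = 2

Step 2: Count vertices with odd degree:
  Odd-degree vertices: 2, 4 (2 total)

Step 3: Apply Euler's theorem:
  - Eulerian circuit exists iff graph is connected and all vertices have even degree
  - Eulerian path exists iff graph is connected and has 0 or 2 odd-degree vertices

Graph is connected with exactly 2 odd-degree vertices (2, 4).
Eulerian path exists (starting and ending at the odd-degree vertices), but no Eulerian circuit.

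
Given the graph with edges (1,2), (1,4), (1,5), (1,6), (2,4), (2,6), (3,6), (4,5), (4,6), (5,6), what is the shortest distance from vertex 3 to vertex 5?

Step 1: Build adjacency list:
  1: 2, 4, 5, 6
  2: 1, 4, 6
  3: 6
  4: 1, 2, 5, 6
  5: 1, 4, 6
  6: 1, 2, 3, 4, 5

Step 2: BFS from vertex 3 to find shortest path to 5:
  vertex 6 reached at distance 1
  vertex 1 reached at distance 2
  vertex 2 reached at distance 2
  vertex 4 reached at distance 2
  vertex 5 reached at distance 2

Step 3: Shortest path: 3 -> 6 -> 5
Path length: 2 edges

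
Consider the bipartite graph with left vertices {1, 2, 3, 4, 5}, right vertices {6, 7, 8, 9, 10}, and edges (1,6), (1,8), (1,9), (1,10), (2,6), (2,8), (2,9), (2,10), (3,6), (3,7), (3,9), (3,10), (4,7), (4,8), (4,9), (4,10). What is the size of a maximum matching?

Step 1: List the neighbors of each left vertex:
  1: 6, 8, 9, 10
  2: 6, 8, 9, 10
  3: 6, 7, 9, 10
  4: 7, 8, 9, 10
  5: (none)

Step 2: Greedily match left vertices, then look for augmenting paths:
  Match 1 -- 6
  Match 2 -- 8
  Match 3 -- 7
  Match 4 -- 9
  No augmenting path remains.

Step 3: Verify this is maximum:
  Matching has size 4. The vertex set {1, 2, 3, 4} covers every edge and has size 4; any matching has at most one edge per cover vertex, so 4 is maximum (König's theorem).

Maximum matching: {(1,6), (2,8), (3,7), (4,9)}
Size: 4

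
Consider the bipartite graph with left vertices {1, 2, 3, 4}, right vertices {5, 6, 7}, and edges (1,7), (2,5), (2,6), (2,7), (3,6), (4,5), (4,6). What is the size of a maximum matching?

Step 1: List the neighbors of each left vertex:
  1: 7
  2: 5, 6, 7
  3: 6
  4: 5, 6

Step 2: Greedily match left vertices, then look for augmenting paths:
  Match 1 -- 7
  Match 2 -- 5
  Match 3 -- 6
  No augmenting path remains.

Step 3: Verify this is maximum:
  Matching size 3 = min(|L|, |R|) = min(4, 3), which is an upper bound, so this matching is maximum.

Maximum matching: {(1,7), (2,5), (3,6)}
Size: 3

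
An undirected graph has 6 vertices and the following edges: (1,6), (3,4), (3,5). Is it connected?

Step 1: Build adjacency list from edges:
  1: 6
  2: (none)
  3: 4, 5
  4: 3
  5: 3
  6: 1

Step 2: Run BFS/DFS from vertex 1:
  Visited: {1, 6}
  Reached 2 of 6 vertices

Step 3: Only 2 of 6 vertices reached. Graph is disconnected.
Connected components: {1, 6}, {2}, {3, 4, 5}
Answer: No, the graph is not connected (3 components).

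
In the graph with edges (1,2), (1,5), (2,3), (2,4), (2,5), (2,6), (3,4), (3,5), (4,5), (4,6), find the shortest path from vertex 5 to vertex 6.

Step 1: Build adjacency list:
  1: 2, 5
  2: 1, 3, 4, 5, 6
  3: 2, 4, 5
  4: 2, 3, 5, 6
  5: 1, 2, 3, 4
  6: 2, 4

Step 2: BFS from vertex 5 to find shortest path to 6:
  vertex 1 reached at distance 1
  vertex 2 reached at distance 1
  vertex 3 reached at distance 1
  vertex 4 reached at distance 1
  vertex 6 reached at distance 2

Step 3: Shortest path: 5 -> 4 -> 6
Path length: 2 edges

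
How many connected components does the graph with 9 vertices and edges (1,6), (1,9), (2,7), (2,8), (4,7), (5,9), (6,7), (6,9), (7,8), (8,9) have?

Step 1: Build adjacency list from edges:
  1: 6, 9
  2: 7, 8
  3: (none)
  4: 7
  5: 9
  6: 1, 7, 9
  7: 2, 4, 6, 8
  8: 2, 7, 9
  9: 1, 5, 6, 8

Step 2: Run BFS/DFS from vertex 1:
  Visited: {1, 6, 9, 7, 5, 8, 2, 4}
  Reached 8 of 9 vertices

Step 3: Only 8 of 9 vertices reached. Graph is disconnected.
Connected components: {1, 2, 4, 5, 6, 7, 8, 9}, {3}
Number of connected components: 2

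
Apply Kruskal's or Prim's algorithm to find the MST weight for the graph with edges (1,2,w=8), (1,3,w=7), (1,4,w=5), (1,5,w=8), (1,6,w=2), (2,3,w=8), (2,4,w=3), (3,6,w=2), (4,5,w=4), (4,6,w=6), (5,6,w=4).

Apply Kruskal's algorithm (sort edges by weight, add if no cycle):

Sorted edges by weight:
  (1,6) w=2
  (3,6) w=2
  (2,4) w=3
  (4,5) w=4
  (5,6) w=4
  (1,4) w=5
  (4,6) w=6
  (1,3) w=7
  (1,5) w=8
  (1,2) w=8
  (2,3) w=8

Add edge (1,6) w=2 -- no cycle. Running total: 2
Add edge (3,6) w=2 -- no cycle. Running total: 4
Add edge (2,4) w=3 -- no cycle. Running total: 7
Add edge (4,5) w=4 -- no cycle. Running total: 11
Add edge (5,6) w=4 -- no cycle. Running total: 15

MST edges: (1,6,w=2), (3,6,w=2), (2,4,w=3), (4,5,w=4), (5,6,w=4)
Total MST weight: 2 + 2 + 3 + 4 + 4 = 15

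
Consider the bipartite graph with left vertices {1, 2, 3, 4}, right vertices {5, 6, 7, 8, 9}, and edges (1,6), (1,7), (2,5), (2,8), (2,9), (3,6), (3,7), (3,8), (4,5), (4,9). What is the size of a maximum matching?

Step 1: List the neighbors of each left vertex:
  1: 6, 7
  2: 5, 8, 9
  3: 6, 7, 8
  4: 5, 9

Step 2: Greedily match left vertices, then look for augmenting paths:
  Match 1 -- 6
  Match 2 -- 5
  Match 3 -- 7
  Match 4 -- 9
  No augmenting path remains.

Step 3: Verify this is maximum:
  Matching size 4 = min(|L|, |R|) = min(4, 5), which is an upper bound, so this matching is maximum.

Maximum matching: {(1,6), (2,5), (3,7), (4,9)}
Size: 4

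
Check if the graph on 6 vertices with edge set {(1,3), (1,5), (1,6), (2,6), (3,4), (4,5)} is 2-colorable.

Step 1: Attempt 2-coloring using BFS:
  Start at vertex 1, assign color 0
  Color vertex 3 with color 1 (neighbor of 1)
  Color vertex 5 with color 1 (neighbor of 1)
  Color vertex 6 with color 1 (neighbor of 1)
  Color vertex 4 with color 0 (neighbor of 3)
  Color vertex 2 with color 0 (neighbor of 6)

Step 2: 2-coloring succeeded. No conflicts found.
  Set A (color 0): {1, 2, 4}
  Set B (color 1): {3, 5, 6}

The graph is bipartite with partition {1, 2, 4}, {3, 5, 6}.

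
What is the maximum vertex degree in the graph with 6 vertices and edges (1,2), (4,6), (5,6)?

Step 1: Count edges incident to each vertex:
  deg(1) = 1 (neighbors: 2)
  deg(2) = 1 (neighbors: 1)
  deg(3) = 0 (neighbors: none)
  deg(4) = 1 (neighbors: 6)
  deg(5) = 1 (neighbors: 6)
  deg(6) = 2 (neighbors: 4, 5)

Step 2: Find maximum:
  max(1, 1, 0, 1, 1, 2) = 2 (vertex 6)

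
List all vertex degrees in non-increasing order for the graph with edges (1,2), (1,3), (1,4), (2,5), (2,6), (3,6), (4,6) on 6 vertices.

Step 1: Count edges incident to each vertex:
  deg(1) = 3 (neighbors: 2, 3, 4)
  deg(2) = 3 (neighbors: 1, 5, 6)
  deg(3) = 2 (neighbors: 1, 6)
  deg(4) = 2 (neighbors: 1, 6)
  deg(5) = 1 (neighbors: 2)
  deg(6) = 3 (neighbors: 2, 3, 4)

Step 2: Sort degrees in non-increasing order:
  Degrees: [3, 3, 2, 2, 1, 3] -> sorted: [3, 3, 3, 2, 2, 1]

Degree sequence: [3, 3, 3, 2, 2, 1]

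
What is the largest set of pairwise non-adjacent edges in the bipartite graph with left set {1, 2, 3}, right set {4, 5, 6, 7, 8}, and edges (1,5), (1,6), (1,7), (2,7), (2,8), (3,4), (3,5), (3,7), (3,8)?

Step 1: List the neighbors of each left vertex:
  1: 5, 6, 7
  2: 7, 8
  3: 4, 5, 7, 8

Step 2: Greedily match left vertices, then look for augmenting paths:
  Match 1 -- 5
  Match 2 -- 7
  Match 3 -- 4
  No augmenting path remains.

Step 3: Verify this is maximum:
  Matching size 3 = min(|L|, |R|) = min(3, 5), which is an upper bound, so this matching is maximum.

Maximum matching: {(1,5), (2,7), (3,4)}
Size: 3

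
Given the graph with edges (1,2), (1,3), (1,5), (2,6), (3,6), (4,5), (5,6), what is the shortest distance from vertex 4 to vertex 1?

Step 1: Build adjacency list:
  1: 2, 3, 5
  2: 1, 6
  3: 1, 6
  4: 5
  5: 1, 4, 6
  6: 2, 3, 5

Step 2: BFS from vertex 4 to find shortest path to 1:
  vertex 5 reached at distance 1
  vertex 1 reached at distance 2

Step 3: Shortest path: 4 -> 5 -> 1
Path length: 2 edges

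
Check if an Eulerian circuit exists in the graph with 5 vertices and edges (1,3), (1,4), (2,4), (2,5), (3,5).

Step 1: Find the degree of each vertex:
  deg(1) = 2
  deg(2) = 2
  deg(3) = 2
  deg(4) = 2
  deg(5) = 2

Step 2: Count vertices with odd degree:
  All vertices have even degree (0 odd-degree vertices)

Step 3: Apply Euler's theorem:
  - Eulerian circuit exists iff graph is connected and all vertices have even degree
  - Eulerian path exists iff graph is connected and has 0 or 2 odd-degree vertices

Graph is connected with 0 odd-degree vertices.
Both Eulerian circuit and Eulerian path exist.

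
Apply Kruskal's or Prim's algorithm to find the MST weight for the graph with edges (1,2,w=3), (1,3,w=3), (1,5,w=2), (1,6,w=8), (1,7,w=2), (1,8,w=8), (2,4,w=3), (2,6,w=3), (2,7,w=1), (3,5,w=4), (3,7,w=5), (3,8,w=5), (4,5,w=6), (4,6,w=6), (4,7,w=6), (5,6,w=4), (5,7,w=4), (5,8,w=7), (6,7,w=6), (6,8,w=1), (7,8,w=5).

Apply Kruskal's algorithm (sort edges by weight, add if no cycle):

Sorted edges by weight:
  (2,7) w=1
  (6,8) w=1
  (1,5) w=2
  (1,7) w=2
  (1,2) w=3
  (1,3) w=3
  (2,4) w=3
  (2,6) w=3
  (3,5) w=4
  (5,6) w=4
  (5,7) w=4
  (3,7) w=5
  (3,8) w=5
  (7,8) w=5
  (4,6) w=6
  (4,5) w=6
  (4,7) w=6
  (6,7) w=6
  (5,8) w=7
  (1,6) w=8
  (1,8) w=8

Add edge (2,7) w=1 -- no cycle. Running total: 1
Add edge (6,8) w=1 -- no cycle. Running total: 2
Add edge (1,5) w=2 -- no cycle. Running total: 4
Add edge (1,7) w=2 -- no cycle. Running total: 6
Skip edge (1,2) w=3 -- would create cycle
Add edge (1,3) w=3 -- no cycle. Running total: 9
Add edge (2,4) w=3 -- no cycle. Running total: 12
Add edge (2,6) w=3 -- no cycle. Running total: 15

MST edges: (2,7,w=1), (6,8,w=1), (1,5,w=2), (1,7,w=2), (1,3,w=3), (2,4,w=3), (2,6,w=3)
Total MST weight: 1 + 1 + 2 + 2 + 3 + 3 + 3 = 15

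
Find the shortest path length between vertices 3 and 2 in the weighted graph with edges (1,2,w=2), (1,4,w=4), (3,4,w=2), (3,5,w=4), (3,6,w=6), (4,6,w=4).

Step 1: Build adjacency list with weights:
  1: 2(w=2), 4(w=4)
  2: 1(w=2)
  3: 4(w=2), 5(w=4), 6(w=6)
  4: 1(w=4), 3(w=2), 6(w=4)
  5: 3(w=4)
  6: 3(w=6), 4(w=4)

Step 2: Apply Dijkstra's algorithm from vertex 3:
  Visit vertex 3 (distance=0)
    Update dist[4] = 2
    Update dist[5] = 4
    Update dist[6] = 6
  Visit vertex 4 (distance=2)
    Update dist[1] = 6
  Visit vertex 5 (distance=4)
  Visit vertex 1 (distance=6)
    Update dist[2] = 8
  Visit vertex 6 (distance=6)
  Visit vertex 2 (distance=8)

Step 3: Shortest path: 3 -> 4 -> 1 -> 2
Total weight: 2 + 4 + 2 = 8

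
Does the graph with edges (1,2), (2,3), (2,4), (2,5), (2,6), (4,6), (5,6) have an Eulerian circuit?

Step 1: Find the degree of each vertex:
  deg(1) = 1
  deg(2) = 5
  deg(3) = 1
  deg(4) = 2
  deg(5) = 2
  deg(6) = 3

Step 2: Count vertices with odd degree:
  Odd-degree vertices: 1, 2, 3, 6 (4 total)

Step 3: Apply Euler's theorem:
  - Eulerian circuit exists iff graph is connected and all vertices have even degree
  - Eulerian path exists iff graph is connected and has 0 or 2 odd-degree vertices

Graph has 4 odd-degree vertices (need 0 or 2).
Neither Eulerian path nor Eulerian circuit exists.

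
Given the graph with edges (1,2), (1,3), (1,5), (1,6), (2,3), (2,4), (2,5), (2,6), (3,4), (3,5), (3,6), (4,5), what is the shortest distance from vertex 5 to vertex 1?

Step 1: Build adjacency list:
  1: 2, 3, 5, 6
  2: 1, 3, 4, 5, 6
  3: 1, 2, 4, 5, 6
  4: 2, 3, 5
  5: 1, 2, 3, 4
  6: 1, 2, 3

Step 2: BFS from vertex 5 to find shortest path to 1:
  vertex 1 reached at distance 1

Step 3: Shortest path: 5 -> 1
Path length: 1 edge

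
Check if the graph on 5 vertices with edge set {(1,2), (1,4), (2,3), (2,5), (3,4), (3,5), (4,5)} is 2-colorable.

Step 1: Attempt 2-coloring using BFS:
  Start at vertex 1, assign color 0
  Color vertex 2 with color 1 (neighbor of 1)
  Color vertex 4 with color 1 (neighbor of 1)
  Color vertex 3 with color 0 (neighbor of 2)
  Color vertex 5 with color 0 (neighbor of 2)

Step 2: Conflict found! Vertices 3 and 5 are adjacent but have the same color.
This means the graph contains an odd cycle.

The graph is NOT bipartite.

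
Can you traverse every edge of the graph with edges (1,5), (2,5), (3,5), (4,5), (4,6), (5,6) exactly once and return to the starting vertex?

Step 1: Find the degree of each vertex:
  deg(1) = 1
  deg(2) = 1
  deg(3) = 1
  deg(4) = 2
  deg(5) = 5
  deg(6) = 2

Step 2: Count vertices with odd degree:
  Odd-degree vertices: 1, 2, 3, 5 (4 total)

Step 3: Apply Euler's theorem:
  - Eulerian circuit exists iff graph is connected and all vertices have even degree
  - Eulerian path exists iff graph is connected and has 0 or 2 odd-degree vertices

Graph has 4 odd-degree vertices (need 0 or 2).
Neither Eulerian path nor Eulerian circuit exists.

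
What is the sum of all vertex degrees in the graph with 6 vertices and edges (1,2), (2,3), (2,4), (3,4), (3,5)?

Step 1: Count edges incident to each vertex:
  deg(1) = 1 (neighbors: 2)
  deg(2) = 3 (neighbors: 1, 3, 4)
  deg(3) = 3 (neighbors: 2, 4, 5)
  deg(4) = 2 (neighbors: 2, 3)
  deg(5) = 1 (neighbors: 3)
  deg(6) = 0 (neighbors: none)

Step 2: Sum all degrees:
  1 + 3 + 3 + 2 + 1 + 0 = 10

Verification: sum of degrees = 2 * |E| = 2 * 5 = 10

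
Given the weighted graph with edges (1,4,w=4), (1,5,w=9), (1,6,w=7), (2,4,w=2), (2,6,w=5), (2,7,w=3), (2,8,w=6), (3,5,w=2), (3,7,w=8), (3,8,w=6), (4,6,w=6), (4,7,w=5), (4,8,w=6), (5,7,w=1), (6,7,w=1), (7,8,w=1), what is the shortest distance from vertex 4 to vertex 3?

Step 1: Build adjacency list with weights:
  1: 4(w=4), 5(w=9), 6(w=7)
  2: 4(w=2), 6(w=5), 7(w=3), 8(w=6)
  3: 5(w=2), 7(w=8), 8(w=6)
  4: 1(w=4), 2(w=2), 6(w=6), 7(w=5), 8(w=6)
  5: 1(w=9), 3(w=2), 7(w=1)
  6: 1(w=7), 2(w=5), 4(w=6), 7(w=1)
  7: 2(w=3), 3(w=8), 4(w=5), 5(w=1), 6(w=1), 8(w=1)
  8: 2(w=6), 3(w=6), 4(w=6), 7(w=1)

Step 2: Apply Dijkstra's algorithm from vertex 4:
  Visit vertex 4 (distance=0)
    Update dist[1] = 4
    Update dist[2] = 2
    Update dist[6] = 6
    Update dist[7] = 5
    Update dist[8] = 6
  Visit vertex 2 (distance=2)
  Visit vertex 1 (distance=4)
    Update dist[5] = 13
  Visit vertex 7 (distance=5)
    Update dist[3] = 13
    Update dist[5] = 6
  Visit vertex 5 (distance=6)
    Update dist[3] = 8
  Visit vertex 6 (distance=6)
  Visit vertex 8 (distance=6)
  Visit vertex 3 (distance=8)

Step 3: Shortest path: 4 -> 7 -> 5 -> 3
Total weight: 5 + 1 + 2 = 8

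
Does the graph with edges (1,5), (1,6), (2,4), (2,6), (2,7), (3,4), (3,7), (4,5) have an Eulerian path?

Step 1: Find the degree of each vertex:
  deg(1) = 2
  deg(2) = 3
  deg(3) = 2
  deg(4) = 3
  deg(5) = 2
  deg(6) = 2
  deg(7) = 2

Step 2: Count vertices with odd degree:
  Odd-degree vertices: 2, 4 (2 total)

Step 3: Apply Euler's theorem:
  - Eulerian circuit exists iff graph is connected and all vertices have even degree
  - Eulerian path exists iff graph is connected and has 0 or 2 odd-degree vertices

Graph is connected with exactly 2 odd-degree vertices (2, 4).
Eulerian path exists (starting and ending at the odd-degree vertices), but no Eulerian circuit.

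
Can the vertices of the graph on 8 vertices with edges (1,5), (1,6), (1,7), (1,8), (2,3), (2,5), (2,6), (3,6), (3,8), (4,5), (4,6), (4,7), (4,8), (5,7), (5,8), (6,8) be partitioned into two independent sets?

Step 1: Attempt 2-coloring using BFS:
  Start at vertex 1, assign color 0
  Color vertex 5 with color 1 (neighbor of 1)
  Color vertex 6 with color 1 (neighbor of 1)
  Color vertex 7 with color 1 (neighbor of 1)
  Color vertex 8 with color 1 (neighbor of 1)
  Color vertex 2 with color 0 (neighbor of 5)
  Color vertex 4 with color 0 (neighbor of 5)

Step 2: Conflict found! Vertices 5 and 7 are adjacent but have the same color.
This means the graph contains an odd cycle.

The graph is NOT bipartite.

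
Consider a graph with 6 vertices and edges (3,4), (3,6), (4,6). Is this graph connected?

Step 1: Build adjacency list from edges:
  1: (none)
  2: (none)
  3: 4, 6
  4: 3, 6
  5: (none)
  6: 3, 4

Step 2: Run BFS/DFS from vertex 1:
  Visited: {1}
  Reached 1 of 6 vertices

Step 3: Only 1 of 6 vertices reached. Graph is disconnected.
Connected components: {1}, {2}, {3, 4, 6}, {5}
Answer: No, the graph is not connected (4 components).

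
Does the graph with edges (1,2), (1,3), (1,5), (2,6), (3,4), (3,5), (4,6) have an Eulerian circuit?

Step 1: Find the degree of each vertex:
  deg(1) = 3
  deg(2) = 2
  deg(3) = 3
  deg(4) = 2
  deg(5) = 2
  deg(6) = 2

Step 2: Count vertices with odd degree:
  Odd-degree vertices: 1, 3 (2 total)

Step 3: Apply Euler's theorem:
  - Eulerian circuit exists iff graph is connected and all vertices have even degree
  - Eulerian path exists iff graph is connected and has 0 or 2 odd-degree vertices

Graph is connected with exactly 2 odd-degree vertices (1, 3).
Eulerian path exists (starting and ending at the odd-degree vertices), but no Eulerian circuit.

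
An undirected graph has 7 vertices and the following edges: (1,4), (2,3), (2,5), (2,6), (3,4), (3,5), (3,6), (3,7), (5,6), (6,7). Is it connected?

Step 1: Build adjacency list from edges:
  1: 4
  2: 3, 5, 6
  3: 2, 4, 5, 6, 7
  4: 1, 3
  5: 2, 3, 6
  6: 2, 3, 5, 7
  7: 3, 6

Step 2: Run BFS/DFS from vertex 1:
  Visited: {1, 4, 3, 2, 5, 6, 7}
  Reached 7 of 7 vertices

Step 3: All 7 vertices reached from vertex 1, so the graph is connected.
Answer: Yes, the graph is connected.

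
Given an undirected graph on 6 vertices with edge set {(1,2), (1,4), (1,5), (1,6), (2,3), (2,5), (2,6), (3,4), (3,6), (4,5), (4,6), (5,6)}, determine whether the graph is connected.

Step 1: Build adjacency list from edges:
  1: 2, 4, 5, 6
  2: 1, 3, 5, 6
  3: 2, 4, 6
  4: 1, 3, 5, 6
  5: 1, 2, 4, 6
  6: 1, 2, 3, 4, 5

Step 2: Run BFS/DFS from vertex 1:
  Visited: {1, 2, 4, 5, 6, 3}
  Reached 6 of 6 vertices

Step 3: All 6 vertices reached from vertex 1, so the graph is connected.
Answer: Yes, the graph is connected.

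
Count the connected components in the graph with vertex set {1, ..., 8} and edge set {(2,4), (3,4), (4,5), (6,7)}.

Step 1: Build adjacency list from edges:
  1: (none)
  2: 4
  3: 4
  4: 2, 3, 5
  5: 4
  6: 7
  7: 6
  8: (none)

Step 2: Run BFS/DFS from vertex 1:
  Visited: {1}
  Reached 1 of 8 vertices

Step 3: Only 1 of 8 vertices reached. Graph is disconnected.
Connected components: {1}, {2, 3, 4, 5}, {6, 7}, {8}
Number of connected components: 4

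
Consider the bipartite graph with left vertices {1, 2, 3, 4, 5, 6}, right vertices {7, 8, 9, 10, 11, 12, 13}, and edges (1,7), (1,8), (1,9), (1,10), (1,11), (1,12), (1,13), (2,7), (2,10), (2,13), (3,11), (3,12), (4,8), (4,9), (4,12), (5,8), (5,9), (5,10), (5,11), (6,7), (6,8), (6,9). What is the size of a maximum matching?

Step 1: List the neighbors of each left vertex:
  1: 7, 8, 9, 10, 11, 12, 13
  2: 7, 10, 13
  3: 11, 12
  4: 8, 9, 12
  5: 8, 9, 10, 11
  6: 7, 8, 9

Step 2: Greedily match left vertices, then look for augmenting paths:
  Match 1 -- 12
  Match 2 -- 10
  Match 3 -- 11
  Match 4 -- 8
  Match 5 -- 9
  Match 6 -- 7
  No augmenting path remains.

Step 3: Verify this is maximum:
  Matching size 6 = min(|L|, |R|) = min(6, 7), which is an upper bound, so this matching is maximum.

Maximum matching: {(1,12), (2,10), (3,11), (4,8), (5,9), (6,7)}
Size: 6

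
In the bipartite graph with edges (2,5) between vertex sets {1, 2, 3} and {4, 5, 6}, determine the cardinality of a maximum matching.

Step 1: List the neighbors of each left vertex:
  1: (none)
  2: 5
  3: (none)

Step 2: Greedily match left vertices, then look for augmenting paths:
  Match 2 -- 5
  No augmenting path remains.

Step 3: Verify this is maximum:
  Matching has size 1. The vertex set {2} covers every edge and has size 1; any matching has at most one edge per cover vertex, so 1 is maximum (König's theorem).

Maximum matching: {(2,5)}
Size: 1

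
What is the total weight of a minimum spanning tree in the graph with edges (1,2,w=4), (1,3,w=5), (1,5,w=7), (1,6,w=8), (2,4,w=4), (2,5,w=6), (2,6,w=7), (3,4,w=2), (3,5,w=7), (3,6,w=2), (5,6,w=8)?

Apply Kruskal's algorithm (sort edges by weight, add if no cycle):

Sorted edges by weight:
  (3,4) w=2
  (3,6) w=2
  (1,2) w=4
  (2,4) w=4
  (1,3) w=5
  (2,5) w=6
  (1,5) w=7
  (2,6) w=7
  (3,5) w=7
  (1,6) w=8
  (5,6) w=8

Add edge (3,4) w=2 -- no cycle. Running total: 2
Add edge (3,6) w=2 -- no cycle. Running total: 4
Add edge (1,2) w=4 -- no cycle. Running total: 8
Add edge (2,4) w=4 -- no cycle. Running total: 12
Skip edge (1,3) w=5 -- would create cycle
Add edge (2,5) w=6 -- no cycle. Running total: 18

MST edges: (3,4,w=2), (3,6,w=2), (1,2,w=4), (2,4,w=4), (2,5,w=6)
Total MST weight: 2 + 2 + 4 + 4 + 6 = 18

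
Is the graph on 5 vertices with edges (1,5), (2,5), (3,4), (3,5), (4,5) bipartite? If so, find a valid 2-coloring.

Step 1: Attempt 2-coloring using BFS:
  Start at vertex 1, assign color 0
  Color vertex 5 with color 1 (neighbor of 1)
  Color vertex 2 with color 0 (neighbor of 5)
  Color vertex 3 with color 0 (neighbor of 5)
  Color vertex 4 with color 0 (neighbor of 5)

Step 2: Conflict found! Vertices 3 and 4 are adjacent but have the same color.
This means the graph contains an odd cycle.

The graph is NOT bipartite.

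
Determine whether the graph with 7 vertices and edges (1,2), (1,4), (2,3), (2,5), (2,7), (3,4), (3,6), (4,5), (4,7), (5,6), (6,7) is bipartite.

Step 1: Attempt 2-coloring using BFS:
  Start at vertex 1, assign color 0
  Color vertex 2 with color 1 (neighbor of 1)
  Color vertex 4 with color 1 (neighbor of 1)
  Color vertex 3 with color 0 (neighbor of 2)
  Color vertex 5 with color 0 (neighbor of 2)
  Color vertex 7 with color 0 (neighbor of 2)
  Color vertex 6 with color 1 (neighbor of 3)

Step 2: 2-coloring succeeded. No conflicts found.
  Set A (color 0): {1, 3, 5, 7}
  Set B (color 1): {2, 4, 6}

The graph is bipartite with partition {1, 3, 5, 7}, {2, 4, 6}.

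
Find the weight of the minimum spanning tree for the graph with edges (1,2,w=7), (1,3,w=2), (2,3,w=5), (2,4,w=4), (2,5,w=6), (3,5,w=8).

Apply Kruskal's algorithm (sort edges by weight, add if no cycle):

Sorted edges by weight:
  (1,3) w=2
  (2,4) w=4
  (2,3) w=5
  (2,5) w=6
  (1,2) w=7
  (3,5) w=8

Add edge (1,3) w=2 -- no cycle. Running total: 2
Add edge (2,4) w=4 -- no cycle. Running total: 6
Add edge (2,3) w=5 -- no cycle. Running total: 11
Add edge (2,5) w=6 -- no cycle. Running total: 17

MST edges: (1,3,w=2), (2,4,w=4), (2,3,w=5), (2,5,w=6)
Total MST weight: 2 + 4 + 5 + 6 = 17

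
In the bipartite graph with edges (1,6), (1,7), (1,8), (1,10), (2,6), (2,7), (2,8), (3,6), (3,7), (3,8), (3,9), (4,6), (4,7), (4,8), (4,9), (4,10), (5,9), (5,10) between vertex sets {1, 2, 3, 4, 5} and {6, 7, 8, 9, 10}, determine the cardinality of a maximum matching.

Step 1: List the neighbors of each left vertex:
  1: 6, 7, 8, 10
  2: 6, 7, 8
  3: 6, 7, 8, 9
  4: 6, 7, 8, 9, 10
  5: 9, 10

Step 2: Greedily match left vertices, then look for augmenting paths:
  Match 1 -- 6
  Match 2 -- 7
  Match 3 -- 8
  Match 4 -- 9
  Match 5 -- 10
  No augmenting path remains.

Step 3: Verify this is maximum:
  Matching size 5 = min(|L|, |R|) = min(5, 5), which is an upper bound, so this matching is maximum.

Maximum matching: {(1,6), (2,7), (3,8), (4,9), (5,10)}
Size: 5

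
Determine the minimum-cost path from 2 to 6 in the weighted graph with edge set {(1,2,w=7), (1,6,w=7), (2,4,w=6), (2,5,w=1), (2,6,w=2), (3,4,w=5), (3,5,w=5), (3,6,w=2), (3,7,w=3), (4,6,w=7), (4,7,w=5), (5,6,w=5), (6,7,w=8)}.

Step 1: Build adjacency list with weights:
  1: 2(w=7), 6(w=7)
  2: 1(w=7), 4(w=6), 5(w=1), 6(w=2)
  3: 4(w=5), 5(w=5), 6(w=2), 7(w=3)
  4: 2(w=6), 3(w=5), 6(w=7), 7(w=5)
  5: 2(w=1), 3(w=5), 6(w=5)
  6: 1(w=7), 2(w=2), 3(w=2), 4(w=7), 5(w=5), 7(w=8)
  7: 3(w=3), 4(w=5), 6(w=8)

Step 2: Apply Dijkstra's algorithm from vertex 2:
  Visit vertex 2 (distance=0)
    Update dist[1] = 7
    Update dist[4] = 6
    Update dist[5] = 1
    Update dist[6] = 2
  Visit vertex 5 (distance=1)
    Update dist[3] = 6
  Visit vertex 6 (distance=2)
    Update dist[3] = 4
    Update dist[7] = 10

Step 3: Shortest path: 2 -> 6
Total weight: 2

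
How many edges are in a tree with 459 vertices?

A tree on n vertices always has exactly n - 1 edges.
For n = 459: edges = 459 - 1 = 458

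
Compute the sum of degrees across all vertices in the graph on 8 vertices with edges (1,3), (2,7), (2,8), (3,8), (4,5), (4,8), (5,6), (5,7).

Step 1: Count edges incident to each vertex:
  deg(1) = 1 (neighbors: 3)
  deg(2) = 2 (neighbors: 7, 8)
  deg(3) = 2 (neighbors: 1, 8)
  deg(4) = 2 (neighbors: 5, 8)
  deg(5) = 3 (neighbors: 4, 6, 7)
  deg(6) = 1 (neighbors: 5)
  deg(7) = 2 (neighbors: 2, 5)
  deg(8) = 3 (neighbors: 2, 3, 4)

Step 2: Sum all degrees:
  1 + 2 + 2 + 2 + 3 + 1 + 2 + 3 = 16

Verification: sum of degrees = 2 * |E| = 2 * 8 = 16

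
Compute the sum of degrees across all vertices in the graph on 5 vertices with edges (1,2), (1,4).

Step 1: Count edges incident to each vertex:
  deg(1) = 2 (neighbors: 2, 4)
  deg(2) = 1 (neighbors: 1)
  deg(3) = 0 (neighbors: none)
  deg(4) = 1 (neighbors: 1)
  deg(5) = 0 (neighbors: none)

Step 2: Sum all degrees:
  2 + 1 + 0 + 1 + 0 = 4

Verification: sum of degrees = 2 * |E| = 2 * 2 = 4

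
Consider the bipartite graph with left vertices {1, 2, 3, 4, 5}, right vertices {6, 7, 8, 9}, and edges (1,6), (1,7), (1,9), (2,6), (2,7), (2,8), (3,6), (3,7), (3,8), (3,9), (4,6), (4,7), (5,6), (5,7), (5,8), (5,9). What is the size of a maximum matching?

Step 1: List the neighbors of each left vertex:
  1: 6, 7, 9
  2: 6, 7, 8
  3: 6, 7, 8, 9
  4: 6, 7
  5: 6, 7, 8, 9

Step 2: Greedily match left vertices, then look for augmenting paths:
  Match 1 -- 6
  Match 2 -- 7
  Match 3 -- 8
  Match 5 -- 9
  No augmenting path remains.

Step 3: Verify this is maximum:
  Matching size 4 = min(|L|, |R|) = min(5, 4), which is an upper bound, so this matching is maximum.

Maximum matching: {(1,6), (2,7), (3,8), (5,9)}
Size: 4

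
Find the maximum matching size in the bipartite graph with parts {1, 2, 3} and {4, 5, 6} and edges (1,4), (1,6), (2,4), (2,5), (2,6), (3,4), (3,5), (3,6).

Step 1: List the neighbors of each left vertex:
  1: 4, 6
  2: 4, 5, 6
  3: 4, 5, 6

Step 2: Greedily match left vertices, then look for augmenting paths:
  Match 1 -- 4
  Match 2 -- 5
  Match 3 -- 6
  No augmenting path remains.

Step 3: Verify this is maximum:
  Matching size 3 = min(|L|, |R|) = min(3, 3), which is an upper bound, so this matching is maximum.

Maximum matching: {(1,4), (2,5), (3,6)}
Size: 3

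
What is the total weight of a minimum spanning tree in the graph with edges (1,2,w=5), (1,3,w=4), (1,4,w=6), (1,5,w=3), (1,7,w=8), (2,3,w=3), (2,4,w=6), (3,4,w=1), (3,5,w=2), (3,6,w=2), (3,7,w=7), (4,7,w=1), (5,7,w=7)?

Apply Kruskal's algorithm (sort edges by weight, add if no cycle):

Sorted edges by weight:
  (3,4) w=1
  (4,7) w=1
  (3,6) w=2
  (3,5) w=2
  (1,5) w=3
  (2,3) w=3
  (1,3) w=4
  (1,2) w=5
  (1,4) w=6
  (2,4) w=6
  (3,7) w=7
  (5,7) w=7
  (1,7) w=8

Add edge (3,4) w=1 -- no cycle. Running total: 1
Add edge (4,7) w=1 -- no cycle. Running total: 2
Add edge (3,6) w=2 -- no cycle. Running total: 4
Add edge (3,5) w=2 -- no cycle. Running total: 6
Add edge (1,5) w=3 -- no cycle. Running total: 9
Add edge (2,3) w=3 -- no cycle. Running total: 12

MST edges: (3,4,w=1), (4,7,w=1), (3,6,w=2), (3,5,w=2), (1,5,w=3), (2,3,w=3)
Total MST weight: 1 + 1 + 2 + 2 + 3 + 3 = 12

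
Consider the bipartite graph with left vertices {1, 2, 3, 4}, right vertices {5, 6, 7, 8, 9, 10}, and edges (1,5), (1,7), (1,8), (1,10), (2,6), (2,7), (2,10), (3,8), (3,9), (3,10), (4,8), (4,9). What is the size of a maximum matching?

Step 1: List the neighbors of each left vertex:
  1: 5, 7, 8, 10
  2: 6, 7, 10
  3: 8, 9, 10
  4: 8, 9

Step 2: Greedily match left vertices, then look for augmenting paths:
  Match 1 -- 5
  Match 2 -- 6
  Match 3 -- 8
  Match 4 -- 9
  No augmenting path remains.

Step 3: Verify this is maximum:
  Matching size 4 = min(|L|, |R|) = min(4, 6), which is an upper bound, so this matching is maximum.

Maximum matching: {(1,5), (2,6), (3,8), (4,9)}
Size: 4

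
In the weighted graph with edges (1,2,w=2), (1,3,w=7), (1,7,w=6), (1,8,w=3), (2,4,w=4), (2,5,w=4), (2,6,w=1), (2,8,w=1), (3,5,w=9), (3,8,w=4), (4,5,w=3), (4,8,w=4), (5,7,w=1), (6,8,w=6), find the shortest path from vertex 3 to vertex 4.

Step 1: Build adjacency list with weights:
  1: 2(w=2), 3(w=7), 7(w=6), 8(w=3)
  2: 1(w=2), 4(w=4), 5(w=4), 6(w=1), 8(w=1)
  3: 1(w=7), 5(w=9), 8(w=4)
  4: 2(w=4), 5(w=3), 8(w=4)
  5: 2(w=4), 3(w=9), 4(w=3), 7(w=1)
  6: 2(w=1), 8(w=6)
  7: 1(w=6), 5(w=1)
  8: 1(w=3), 2(w=1), 3(w=4), 4(w=4), 6(w=6)

Step 2: Apply Dijkstra's algorithm from vertex 3:
  Visit vertex 3 (distance=0)
    Update dist[1] = 7
    Update dist[5] = 9
    Update dist[8] = 4
  Visit vertex 8 (distance=4)
    Update dist[2] = 5
    Update dist[4] = 8
    Update dist[6] = 10
  Visit vertex 2 (distance=5)
    Update dist[6] = 6
  Visit vertex 6 (distance=6)
  Visit vertex 1 (distance=7)
    Update dist[7] = 13
  Visit vertex 4 (distance=8)

Step 3: Shortest path: 3 -> 8 -> 4
Total weight: 4 + 4 = 8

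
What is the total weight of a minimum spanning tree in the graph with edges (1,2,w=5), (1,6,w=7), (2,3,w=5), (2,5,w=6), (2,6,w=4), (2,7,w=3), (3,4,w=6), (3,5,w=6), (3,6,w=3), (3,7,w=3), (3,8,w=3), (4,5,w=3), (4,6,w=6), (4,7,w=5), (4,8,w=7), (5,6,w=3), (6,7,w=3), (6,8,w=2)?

Apply Kruskal's algorithm (sort edges by weight, add if no cycle):

Sorted edges by weight:
  (6,8) w=2
  (2,7) w=3
  (3,8) w=3
  (3,6) w=3
  (3,7) w=3
  (4,5) w=3
  (5,6) w=3
  (6,7) w=3
  (2,6) w=4
  (1,2) w=5
  (2,3) w=5
  (4,7) w=5
  (2,5) w=6
  (3,4) w=6
  (3,5) w=6
  (4,6) w=6
  (1,6) w=7
  (4,8) w=7

Add edge (6,8) w=2 -- no cycle. Running total: 2
Add edge (2,7) w=3 -- no cycle. Running total: 5
Add edge (3,8) w=3 -- no cycle. Running total: 8
Skip edge (3,6) w=3 -- would create cycle
Add edge (3,7) w=3 -- no cycle. Running total: 11
Add edge (4,5) w=3 -- no cycle. Running total: 14
Add edge (5,6) w=3 -- no cycle. Running total: 17
Skip edge (6,7) w=3 -- would create cycle
Skip edge (2,6) w=4 -- would create cycle
Add edge (1,2) w=5 -- no cycle. Running total: 22

MST edges: (6,8,w=2), (2,7,w=3), (3,8,w=3), (3,7,w=3), (4,5,w=3), (5,6,w=3), (1,2,w=5)
Total MST weight: 2 + 3 + 3 + 3 + 3 + 3 + 5 = 22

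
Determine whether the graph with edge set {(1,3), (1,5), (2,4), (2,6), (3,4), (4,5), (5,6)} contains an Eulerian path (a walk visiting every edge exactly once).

Step 1: Find the degree of each vertex:
  deg(1) = 2
  deg(2) = 2
  deg(3) = 2
  deg(4) = 3
  deg(5) = 3
  deg(6) = 2

Step 2: Count vertices with odd degree:
  Odd-degree vertices: 4, 5 (2 total)

Step 3: Apply Euler's theorem:
  - Eulerian circuit exists iff graph is connected and all vertices have even degree
  - Eulerian path exists iff graph is connected and has 0 or 2 odd-degree vertices

Graph is connected with exactly 2 odd-degree vertices (4, 5).
Eulerian path exists (starting and ending at the odd-degree vertices), but no Eulerian circuit.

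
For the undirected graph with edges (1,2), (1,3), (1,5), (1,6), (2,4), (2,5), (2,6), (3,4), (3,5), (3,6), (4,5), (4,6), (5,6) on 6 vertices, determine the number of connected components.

Step 1: Build adjacency list from edges:
  1: 2, 3, 5, 6
  2: 1, 4, 5, 6
  3: 1, 4, 5, 6
  4: 2, 3, 5, 6
  5: 1, 2, 3, 4, 6
  6: 1, 2, 3, 4, 5

Step 2: Run BFS/DFS from vertex 1:
  Visited: {1, 2, 3, 5, 6, 4}
  Reached 6 of 6 vertices

Step 3: All 6 vertices reached from vertex 1, so the graph is connected.
Number of connected components: 1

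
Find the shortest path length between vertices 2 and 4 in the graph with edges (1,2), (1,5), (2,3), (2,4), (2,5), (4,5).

Step 1: Build adjacency list:
  1: 2, 5
  2: 1, 3, 4, 5
  3: 2
  4: 2, 5
  5: 1, 2, 4

Step 2: BFS from vertex 2 to find shortest path to 4:
  vertex 1 reached at distance 1
  vertex 3 reached at distance 1
  vertex 4 reached at distance 1

Step 3: Shortest path: 2 -> 4
Path length: 1 edge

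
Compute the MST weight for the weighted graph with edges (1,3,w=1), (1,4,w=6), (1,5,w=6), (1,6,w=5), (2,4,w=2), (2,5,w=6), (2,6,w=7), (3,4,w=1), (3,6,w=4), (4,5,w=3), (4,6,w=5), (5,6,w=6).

Apply Kruskal's algorithm (sort edges by weight, add if no cycle):

Sorted edges by weight:
  (1,3) w=1
  (3,4) w=1
  (2,4) w=2
  (4,5) w=3
  (3,6) w=4
  (1,6) w=5
  (4,6) w=5
  (1,4) w=6
  (1,5) w=6
  (2,5) w=6
  (5,6) w=6
  (2,6) w=7

Add edge (1,3) w=1 -- no cycle. Running total: 1
Add edge (3,4) w=1 -- no cycle. Running total: 2
Add edge (2,4) w=2 -- no cycle. Running total: 4
Add edge (4,5) w=3 -- no cycle. Running total: 7
Add edge (3,6) w=4 -- no cycle. Running total: 11

MST edges: (1,3,w=1), (3,4,w=1), (2,4,w=2), (4,5,w=3), (3,6,w=4)
Total MST weight: 1 + 1 + 2 + 3 + 4 = 11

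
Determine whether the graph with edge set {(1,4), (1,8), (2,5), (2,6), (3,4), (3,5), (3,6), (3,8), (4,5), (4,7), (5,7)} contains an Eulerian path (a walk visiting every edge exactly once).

Step 1: Find the degree of each vertex:
  deg(1) = 2
  deg(2) = 2
  deg(3) = 4
  deg(4) = 4
  deg(5) = 4
  deg(6) = 2
  deg(7) = 2
  deg(8) = 2

Step 2: Count vertices with odd degree:
  All vertices have even degree (0 odd-degree vertices)

Step 3: Apply Euler's theorem:
  - Eulerian circuit exists iff graph is connected and all vertices have even degree
  - Eulerian path exists iff graph is connected and has 0 or 2 odd-degree vertices

Graph is connected with 0 odd-degree vertices.
Both Eulerian circuit and Eulerian path exist.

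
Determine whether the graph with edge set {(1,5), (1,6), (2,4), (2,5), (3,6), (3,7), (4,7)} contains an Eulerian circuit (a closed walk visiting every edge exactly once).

Step 1: Find the degree of each vertex:
  deg(1) = 2
  deg(2) = 2
  deg(3) = 2
  deg(4) = 2
  deg(5) = 2
  deg(6) = 2
  deg(7) = 2

Step 2: Count vertices with odd degree:
  All vertices have even degree (0 odd-degree vertices)

Step 3: Apply Euler's theorem:
  - Eulerian circuit exists iff graph is connected and all vertices have even degree
  - Eulerian path exists iff graph is connected and has 0 or 2 odd-degree vertices

Graph is connected with 0 odd-degree vertices.
Both Eulerian circuit and Eulerian path exist.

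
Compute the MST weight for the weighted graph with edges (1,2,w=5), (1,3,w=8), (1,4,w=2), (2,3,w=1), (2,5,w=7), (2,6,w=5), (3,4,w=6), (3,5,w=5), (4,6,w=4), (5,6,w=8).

Apply Kruskal's algorithm (sort edges by weight, add if no cycle):

Sorted edges by weight:
  (2,3) w=1
  (1,4) w=2
  (4,6) w=4
  (1,2) w=5
  (2,6) w=5
  (3,5) w=5
  (3,4) w=6
  (2,5) w=7
  (1,3) w=8
  (5,6) w=8

Add edge (2,3) w=1 -- no cycle. Running total: 1
Add edge (1,4) w=2 -- no cycle. Running total: 3
Add edge (4,6) w=4 -- no cycle. Running total: 7
Add edge (1,2) w=5 -- no cycle. Running total: 12
Skip edge (2,6) w=5 -- would create cycle
Add edge (3,5) w=5 -- no cycle. Running total: 17

MST edges: (2,3,w=1), (1,4,w=2), (4,6,w=4), (1,2,w=5), (3,5,w=5)
Total MST weight: 1 + 2 + 4 + 5 + 5 = 17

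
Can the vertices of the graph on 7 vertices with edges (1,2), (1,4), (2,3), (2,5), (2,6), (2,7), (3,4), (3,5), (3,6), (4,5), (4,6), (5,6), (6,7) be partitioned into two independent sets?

Step 1: Attempt 2-coloring using BFS:
  Start at vertex 1, assign color 0
  Color vertex 2 with color 1 (neighbor of 1)
  Color vertex 4 with color 1 (neighbor of 1)
  Color vertex 3 with color 0 (neighbor of 2)
  Color vertex 5 with color 0 (neighbor of 2)
  Color vertex 6 with color 0 (neighbor of 2)
  Color vertex 7 with color 0 (neighbor of 2)

Step 2: Conflict found! Vertices 3 and 5 are adjacent but have the same color.
This means the graph contains an odd cycle.

The graph is NOT bipartite.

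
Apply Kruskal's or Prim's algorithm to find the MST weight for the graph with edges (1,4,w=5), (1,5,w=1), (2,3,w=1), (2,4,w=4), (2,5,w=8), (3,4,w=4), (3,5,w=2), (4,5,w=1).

Apply Kruskal's algorithm (sort edges by weight, add if no cycle):

Sorted edges by weight:
  (1,5) w=1
  (2,3) w=1
  (4,5) w=1
  (3,5) w=2
  (2,4) w=4
  (3,4) w=4
  (1,4) w=5
  (2,5) w=8

Add edge (1,5) w=1 -- no cycle. Running total: 1
Add edge (2,3) w=1 -- no cycle. Running total: 2
Add edge (4,5) w=1 -- no cycle. Running total: 3
Add edge (3,5) w=2 -- no cycle. Running total: 5

MST edges: (1,5,w=1), (2,3,w=1), (4,5,w=1), (3,5,w=2)
Total MST weight: 1 + 1 + 1 + 2 = 5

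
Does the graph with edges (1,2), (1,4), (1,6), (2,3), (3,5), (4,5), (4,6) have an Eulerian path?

Step 1: Find the degree of each vertex:
  deg(1) = 3
  deg(2) = 2
  deg(3) = 2
  deg(4) = 3
  deg(5) = 2
  deg(6) = 2

Step 2: Count vertices with odd degree:
  Odd-degree vertices: 1, 4 (2 total)

Step 3: Apply Euler's theorem:
  - Eulerian circuit exists iff graph is connected and all vertices have even degree
  - Eulerian path exists iff graph is connected and has 0 or 2 odd-degree vertices

Graph is connected with exactly 2 odd-degree vertices (1, 4).
Eulerian path exists (starting and ending at the odd-degree vertices), but no Eulerian circuit.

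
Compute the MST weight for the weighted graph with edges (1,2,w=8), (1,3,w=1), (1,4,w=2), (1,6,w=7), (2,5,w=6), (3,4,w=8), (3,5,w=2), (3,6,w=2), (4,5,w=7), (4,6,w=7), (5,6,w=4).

Apply Kruskal's algorithm (sort edges by weight, add if no cycle):

Sorted edges by weight:
  (1,3) w=1
  (1,4) w=2
  (3,5) w=2
  (3,6) w=2
  (5,6) w=4
  (2,5) w=6
  (1,6) w=7
  (4,5) w=7
  (4,6) w=7
  (1,2) w=8
  (3,4) w=8

Add edge (1,3) w=1 -- no cycle. Running total: 1
Add edge (1,4) w=2 -- no cycle. Running total: 3
Add edge (3,5) w=2 -- no cycle. Running total: 5
Add edge (3,6) w=2 -- no cycle. Running total: 7
Skip edge (5,6) w=4 -- would create cycle
Add edge (2,5) w=6 -- no cycle. Running total: 13

MST edges: (1,3,w=1), (1,4,w=2), (3,5,w=2), (3,6,w=2), (2,5,w=6)
Total MST weight: 1 + 2 + 2 + 2 + 6 = 13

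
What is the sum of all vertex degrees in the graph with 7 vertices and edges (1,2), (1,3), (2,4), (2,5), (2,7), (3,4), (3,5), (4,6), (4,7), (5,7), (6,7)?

Step 1: Count edges incident to each vertex:
  deg(1) = 2 (neighbors: 2, 3)
  deg(2) = 4 (neighbors: 1, 4, 5, 7)
  deg(3) = 3 (neighbors: 1, 4, 5)
  deg(4) = 4 (neighbors: 2, 3, 6, 7)
  deg(5) = 3 (neighbors: 2, 3, 7)
  deg(6) = 2 (neighbors: 4, 7)
  deg(7) = 4 (neighbors: 2, 4, 5, 6)

Step 2: Sum all degrees:
  2 + 4 + 3 + 4 + 3 + 2 + 4 = 22

Verification: sum of degrees = 2 * |E| = 2 * 11 = 22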